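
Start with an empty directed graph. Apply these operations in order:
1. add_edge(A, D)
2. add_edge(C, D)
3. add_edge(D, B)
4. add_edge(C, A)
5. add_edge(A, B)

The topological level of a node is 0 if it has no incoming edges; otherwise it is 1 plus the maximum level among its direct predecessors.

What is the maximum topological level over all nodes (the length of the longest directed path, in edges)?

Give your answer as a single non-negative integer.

Answer: 3

Derivation:
Op 1: add_edge(A, D). Edges now: 1
Op 2: add_edge(C, D). Edges now: 2
Op 3: add_edge(D, B). Edges now: 3
Op 4: add_edge(C, A). Edges now: 4
Op 5: add_edge(A, B). Edges now: 5
Compute levels (Kahn BFS):
  sources (in-degree 0): C
  process C: level=0
    C->A: in-degree(A)=0, level(A)=1, enqueue
    C->D: in-degree(D)=1, level(D)>=1
  process A: level=1
    A->B: in-degree(B)=1, level(B)>=2
    A->D: in-degree(D)=0, level(D)=2, enqueue
  process D: level=2
    D->B: in-degree(B)=0, level(B)=3, enqueue
  process B: level=3
All levels: A:1, B:3, C:0, D:2
max level = 3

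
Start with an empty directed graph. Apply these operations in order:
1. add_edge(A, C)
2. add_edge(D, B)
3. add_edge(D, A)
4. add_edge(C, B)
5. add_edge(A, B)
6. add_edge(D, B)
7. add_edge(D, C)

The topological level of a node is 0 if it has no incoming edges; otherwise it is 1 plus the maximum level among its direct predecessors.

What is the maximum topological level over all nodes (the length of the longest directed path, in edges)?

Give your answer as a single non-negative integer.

Op 1: add_edge(A, C). Edges now: 1
Op 2: add_edge(D, B). Edges now: 2
Op 3: add_edge(D, A). Edges now: 3
Op 4: add_edge(C, B). Edges now: 4
Op 5: add_edge(A, B). Edges now: 5
Op 6: add_edge(D, B) (duplicate, no change). Edges now: 5
Op 7: add_edge(D, C). Edges now: 6
Compute levels (Kahn BFS):
  sources (in-degree 0): D
  process D: level=0
    D->A: in-degree(A)=0, level(A)=1, enqueue
    D->B: in-degree(B)=2, level(B)>=1
    D->C: in-degree(C)=1, level(C)>=1
  process A: level=1
    A->B: in-degree(B)=1, level(B)>=2
    A->C: in-degree(C)=0, level(C)=2, enqueue
  process C: level=2
    C->B: in-degree(B)=0, level(B)=3, enqueue
  process B: level=3
All levels: A:1, B:3, C:2, D:0
max level = 3

Answer: 3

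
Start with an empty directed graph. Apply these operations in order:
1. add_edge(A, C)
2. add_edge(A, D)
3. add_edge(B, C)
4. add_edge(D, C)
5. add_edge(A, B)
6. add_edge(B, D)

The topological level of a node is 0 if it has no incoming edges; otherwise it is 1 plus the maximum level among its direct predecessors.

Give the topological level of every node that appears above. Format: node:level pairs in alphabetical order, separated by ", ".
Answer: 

Op 1: add_edge(A, C). Edges now: 1
Op 2: add_edge(A, D). Edges now: 2
Op 3: add_edge(B, C). Edges now: 3
Op 4: add_edge(D, C). Edges now: 4
Op 5: add_edge(A, B). Edges now: 5
Op 6: add_edge(B, D). Edges now: 6
Compute levels (Kahn BFS):
  sources (in-degree 0): A
  process A: level=0
    A->B: in-degree(B)=0, level(B)=1, enqueue
    A->C: in-degree(C)=2, level(C)>=1
    A->D: in-degree(D)=1, level(D)>=1
  process B: level=1
    B->C: in-degree(C)=1, level(C)>=2
    B->D: in-degree(D)=0, level(D)=2, enqueue
  process D: level=2
    D->C: in-degree(C)=0, level(C)=3, enqueue
  process C: level=3
All levels: A:0, B:1, C:3, D:2

Answer: A:0, B:1, C:3, D:2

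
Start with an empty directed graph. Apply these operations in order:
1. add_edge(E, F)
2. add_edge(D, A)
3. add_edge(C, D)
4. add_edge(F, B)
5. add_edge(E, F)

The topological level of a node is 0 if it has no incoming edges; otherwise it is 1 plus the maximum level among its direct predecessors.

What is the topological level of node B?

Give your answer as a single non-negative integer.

Op 1: add_edge(E, F). Edges now: 1
Op 2: add_edge(D, A). Edges now: 2
Op 3: add_edge(C, D). Edges now: 3
Op 4: add_edge(F, B). Edges now: 4
Op 5: add_edge(E, F) (duplicate, no change). Edges now: 4
Compute levels (Kahn BFS):
  sources (in-degree 0): C, E
  process C: level=0
    C->D: in-degree(D)=0, level(D)=1, enqueue
  process E: level=0
    E->F: in-degree(F)=0, level(F)=1, enqueue
  process D: level=1
    D->A: in-degree(A)=0, level(A)=2, enqueue
  process F: level=1
    F->B: in-degree(B)=0, level(B)=2, enqueue
  process A: level=2
  process B: level=2
All levels: A:2, B:2, C:0, D:1, E:0, F:1
level(B) = 2

Answer: 2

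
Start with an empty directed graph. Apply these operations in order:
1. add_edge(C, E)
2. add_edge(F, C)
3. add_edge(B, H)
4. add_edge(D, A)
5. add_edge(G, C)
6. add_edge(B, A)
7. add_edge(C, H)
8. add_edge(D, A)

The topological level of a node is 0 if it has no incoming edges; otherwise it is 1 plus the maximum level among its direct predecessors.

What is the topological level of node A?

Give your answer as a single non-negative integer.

Answer: 1

Derivation:
Op 1: add_edge(C, E). Edges now: 1
Op 2: add_edge(F, C). Edges now: 2
Op 3: add_edge(B, H). Edges now: 3
Op 4: add_edge(D, A). Edges now: 4
Op 5: add_edge(G, C). Edges now: 5
Op 6: add_edge(B, A). Edges now: 6
Op 7: add_edge(C, H). Edges now: 7
Op 8: add_edge(D, A) (duplicate, no change). Edges now: 7
Compute levels (Kahn BFS):
  sources (in-degree 0): B, D, F, G
  process B: level=0
    B->A: in-degree(A)=1, level(A)>=1
    B->H: in-degree(H)=1, level(H)>=1
  process D: level=0
    D->A: in-degree(A)=0, level(A)=1, enqueue
  process F: level=0
    F->C: in-degree(C)=1, level(C)>=1
  process G: level=0
    G->C: in-degree(C)=0, level(C)=1, enqueue
  process A: level=1
  process C: level=1
    C->E: in-degree(E)=0, level(E)=2, enqueue
    C->H: in-degree(H)=0, level(H)=2, enqueue
  process E: level=2
  process H: level=2
All levels: A:1, B:0, C:1, D:0, E:2, F:0, G:0, H:2
level(A) = 1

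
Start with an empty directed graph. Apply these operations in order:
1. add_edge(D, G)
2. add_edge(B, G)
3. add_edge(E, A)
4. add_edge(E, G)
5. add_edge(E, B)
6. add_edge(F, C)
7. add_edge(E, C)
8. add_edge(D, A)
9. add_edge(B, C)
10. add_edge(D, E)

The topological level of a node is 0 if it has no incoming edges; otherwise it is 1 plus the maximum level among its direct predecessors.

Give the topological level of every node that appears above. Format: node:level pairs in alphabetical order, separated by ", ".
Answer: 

Answer: A:2, B:2, C:3, D:0, E:1, F:0, G:3

Derivation:
Op 1: add_edge(D, G). Edges now: 1
Op 2: add_edge(B, G). Edges now: 2
Op 3: add_edge(E, A). Edges now: 3
Op 4: add_edge(E, G). Edges now: 4
Op 5: add_edge(E, B). Edges now: 5
Op 6: add_edge(F, C). Edges now: 6
Op 7: add_edge(E, C). Edges now: 7
Op 8: add_edge(D, A). Edges now: 8
Op 9: add_edge(B, C). Edges now: 9
Op 10: add_edge(D, E). Edges now: 10
Compute levels (Kahn BFS):
  sources (in-degree 0): D, F
  process D: level=0
    D->A: in-degree(A)=1, level(A)>=1
    D->E: in-degree(E)=0, level(E)=1, enqueue
    D->G: in-degree(G)=2, level(G)>=1
  process F: level=0
    F->C: in-degree(C)=2, level(C)>=1
  process E: level=1
    E->A: in-degree(A)=0, level(A)=2, enqueue
    E->B: in-degree(B)=0, level(B)=2, enqueue
    E->C: in-degree(C)=1, level(C)>=2
    E->G: in-degree(G)=1, level(G)>=2
  process A: level=2
  process B: level=2
    B->C: in-degree(C)=0, level(C)=3, enqueue
    B->G: in-degree(G)=0, level(G)=3, enqueue
  process C: level=3
  process G: level=3
All levels: A:2, B:2, C:3, D:0, E:1, F:0, G:3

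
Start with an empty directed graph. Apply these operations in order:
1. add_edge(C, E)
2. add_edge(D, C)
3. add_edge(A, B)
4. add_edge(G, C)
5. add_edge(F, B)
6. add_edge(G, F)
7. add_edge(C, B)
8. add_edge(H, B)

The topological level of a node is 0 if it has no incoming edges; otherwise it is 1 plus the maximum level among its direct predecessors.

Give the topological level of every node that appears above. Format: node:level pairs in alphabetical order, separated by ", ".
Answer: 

Op 1: add_edge(C, E). Edges now: 1
Op 2: add_edge(D, C). Edges now: 2
Op 3: add_edge(A, B). Edges now: 3
Op 4: add_edge(G, C). Edges now: 4
Op 5: add_edge(F, B). Edges now: 5
Op 6: add_edge(G, F). Edges now: 6
Op 7: add_edge(C, B). Edges now: 7
Op 8: add_edge(H, B). Edges now: 8
Compute levels (Kahn BFS):
  sources (in-degree 0): A, D, G, H
  process A: level=0
    A->B: in-degree(B)=3, level(B)>=1
  process D: level=0
    D->C: in-degree(C)=1, level(C)>=1
  process G: level=0
    G->C: in-degree(C)=0, level(C)=1, enqueue
    G->F: in-degree(F)=0, level(F)=1, enqueue
  process H: level=0
    H->B: in-degree(B)=2, level(B)>=1
  process C: level=1
    C->B: in-degree(B)=1, level(B)>=2
    C->E: in-degree(E)=0, level(E)=2, enqueue
  process F: level=1
    F->B: in-degree(B)=0, level(B)=2, enqueue
  process E: level=2
  process B: level=2
All levels: A:0, B:2, C:1, D:0, E:2, F:1, G:0, H:0

Answer: A:0, B:2, C:1, D:0, E:2, F:1, G:0, H:0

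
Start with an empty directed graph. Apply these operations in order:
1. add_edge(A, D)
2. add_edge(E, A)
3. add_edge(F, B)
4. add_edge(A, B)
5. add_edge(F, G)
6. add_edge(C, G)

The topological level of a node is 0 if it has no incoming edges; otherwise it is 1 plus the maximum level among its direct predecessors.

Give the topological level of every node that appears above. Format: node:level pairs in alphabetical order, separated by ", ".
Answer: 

Answer: A:1, B:2, C:0, D:2, E:0, F:0, G:1

Derivation:
Op 1: add_edge(A, D). Edges now: 1
Op 2: add_edge(E, A). Edges now: 2
Op 3: add_edge(F, B). Edges now: 3
Op 4: add_edge(A, B). Edges now: 4
Op 5: add_edge(F, G). Edges now: 5
Op 6: add_edge(C, G). Edges now: 6
Compute levels (Kahn BFS):
  sources (in-degree 0): C, E, F
  process C: level=0
    C->G: in-degree(G)=1, level(G)>=1
  process E: level=0
    E->A: in-degree(A)=0, level(A)=1, enqueue
  process F: level=0
    F->B: in-degree(B)=1, level(B)>=1
    F->G: in-degree(G)=0, level(G)=1, enqueue
  process A: level=1
    A->B: in-degree(B)=0, level(B)=2, enqueue
    A->D: in-degree(D)=0, level(D)=2, enqueue
  process G: level=1
  process B: level=2
  process D: level=2
All levels: A:1, B:2, C:0, D:2, E:0, F:0, G:1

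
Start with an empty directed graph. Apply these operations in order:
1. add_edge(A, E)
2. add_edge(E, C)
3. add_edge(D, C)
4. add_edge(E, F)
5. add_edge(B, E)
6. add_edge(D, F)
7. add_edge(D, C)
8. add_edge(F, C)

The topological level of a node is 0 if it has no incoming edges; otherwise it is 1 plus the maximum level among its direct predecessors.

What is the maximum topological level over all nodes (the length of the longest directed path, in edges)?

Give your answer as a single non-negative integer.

Op 1: add_edge(A, E). Edges now: 1
Op 2: add_edge(E, C). Edges now: 2
Op 3: add_edge(D, C). Edges now: 3
Op 4: add_edge(E, F). Edges now: 4
Op 5: add_edge(B, E). Edges now: 5
Op 6: add_edge(D, F). Edges now: 6
Op 7: add_edge(D, C) (duplicate, no change). Edges now: 6
Op 8: add_edge(F, C). Edges now: 7
Compute levels (Kahn BFS):
  sources (in-degree 0): A, B, D
  process A: level=0
    A->E: in-degree(E)=1, level(E)>=1
  process B: level=0
    B->E: in-degree(E)=0, level(E)=1, enqueue
  process D: level=0
    D->C: in-degree(C)=2, level(C)>=1
    D->F: in-degree(F)=1, level(F)>=1
  process E: level=1
    E->C: in-degree(C)=1, level(C)>=2
    E->F: in-degree(F)=0, level(F)=2, enqueue
  process F: level=2
    F->C: in-degree(C)=0, level(C)=3, enqueue
  process C: level=3
All levels: A:0, B:0, C:3, D:0, E:1, F:2
max level = 3

Answer: 3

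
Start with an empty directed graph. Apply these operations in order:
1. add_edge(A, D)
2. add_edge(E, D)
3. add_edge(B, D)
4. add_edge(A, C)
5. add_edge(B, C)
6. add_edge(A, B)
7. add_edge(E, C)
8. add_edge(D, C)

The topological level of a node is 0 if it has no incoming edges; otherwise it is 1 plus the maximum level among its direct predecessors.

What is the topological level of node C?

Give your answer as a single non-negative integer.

Op 1: add_edge(A, D). Edges now: 1
Op 2: add_edge(E, D). Edges now: 2
Op 3: add_edge(B, D). Edges now: 3
Op 4: add_edge(A, C). Edges now: 4
Op 5: add_edge(B, C). Edges now: 5
Op 6: add_edge(A, B). Edges now: 6
Op 7: add_edge(E, C). Edges now: 7
Op 8: add_edge(D, C). Edges now: 8
Compute levels (Kahn BFS):
  sources (in-degree 0): A, E
  process A: level=0
    A->B: in-degree(B)=0, level(B)=1, enqueue
    A->C: in-degree(C)=3, level(C)>=1
    A->D: in-degree(D)=2, level(D)>=1
  process E: level=0
    E->C: in-degree(C)=2, level(C)>=1
    E->D: in-degree(D)=1, level(D)>=1
  process B: level=1
    B->C: in-degree(C)=1, level(C)>=2
    B->D: in-degree(D)=0, level(D)=2, enqueue
  process D: level=2
    D->C: in-degree(C)=0, level(C)=3, enqueue
  process C: level=3
All levels: A:0, B:1, C:3, D:2, E:0
level(C) = 3

Answer: 3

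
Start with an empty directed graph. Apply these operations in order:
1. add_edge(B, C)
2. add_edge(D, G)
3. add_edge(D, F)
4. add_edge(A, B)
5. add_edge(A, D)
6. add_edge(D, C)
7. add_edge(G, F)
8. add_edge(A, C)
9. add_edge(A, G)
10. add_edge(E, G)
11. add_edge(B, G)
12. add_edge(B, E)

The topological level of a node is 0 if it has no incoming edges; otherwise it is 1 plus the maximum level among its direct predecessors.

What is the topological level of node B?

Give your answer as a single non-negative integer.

Op 1: add_edge(B, C). Edges now: 1
Op 2: add_edge(D, G). Edges now: 2
Op 3: add_edge(D, F). Edges now: 3
Op 4: add_edge(A, B). Edges now: 4
Op 5: add_edge(A, D). Edges now: 5
Op 6: add_edge(D, C). Edges now: 6
Op 7: add_edge(G, F). Edges now: 7
Op 8: add_edge(A, C). Edges now: 8
Op 9: add_edge(A, G). Edges now: 9
Op 10: add_edge(E, G). Edges now: 10
Op 11: add_edge(B, G). Edges now: 11
Op 12: add_edge(B, E). Edges now: 12
Compute levels (Kahn BFS):
  sources (in-degree 0): A
  process A: level=0
    A->B: in-degree(B)=0, level(B)=1, enqueue
    A->C: in-degree(C)=2, level(C)>=1
    A->D: in-degree(D)=0, level(D)=1, enqueue
    A->G: in-degree(G)=3, level(G)>=1
  process B: level=1
    B->C: in-degree(C)=1, level(C)>=2
    B->E: in-degree(E)=0, level(E)=2, enqueue
    B->G: in-degree(G)=2, level(G)>=2
  process D: level=1
    D->C: in-degree(C)=0, level(C)=2, enqueue
    D->F: in-degree(F)=1, level(F)>=2
    D->G: in-degree(G)=1, level(G)>=2
  process E: level=2
    E->G: in-degree(G)=0, level(G)=3, enqueue
  process C: level=2
  process G: level=3
    G->F: in-degree(F)=0, level(F)=4, enqueue
  process F: level=4
All levels: A:0, B:1, C:2, D:1, E:2, F:4, G:3
level(B) = 1

Answer: 1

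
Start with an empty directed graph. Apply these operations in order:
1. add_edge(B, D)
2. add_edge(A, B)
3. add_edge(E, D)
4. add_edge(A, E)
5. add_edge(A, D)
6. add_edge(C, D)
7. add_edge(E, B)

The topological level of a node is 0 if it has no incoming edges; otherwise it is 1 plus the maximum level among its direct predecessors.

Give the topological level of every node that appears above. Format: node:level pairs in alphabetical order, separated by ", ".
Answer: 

Answer: A:0, B:2, C:0, D:3, E:1

Derivation:
Op 1: add_edge(B, D). Edges now: 1
Op 2: add_edge(A, B). Edges now: 2
Op 3: add_edge(E, D). Edges now: 3
Op 4: add_edge(A, E). Edges now: 4
Op 5: add_edge(A, D). Edges now: 5
Op 6: add_edge(C, D). Edges now: 6
Op 7: add_edge(E, B). Edges now: 7
Compute levels (Kahn BFS):
  sources (in-degree 0): A, C
  process A: level=0
    A->B: in-degree(B)=1, level(B)>=1
    A->D: in-degree(D)=3, level(D)>=1
    A->E: in-degree(E)=0, level(E)=1, enqueue
  process C: level=0
    C->D: in-degree(D)=2, level(D)>=1
  process E: level=1
    E->B: in-degree(B)=0, level(B)=2, enqueue
    E->D: in-degree(D)=1, level(D)>=2
  process B: level=2
    B->D: in-degree(D)=0, level(D)=3, enqueue
  process D: level=3
All levels: A:0, B:2, C:0, D:3, E:1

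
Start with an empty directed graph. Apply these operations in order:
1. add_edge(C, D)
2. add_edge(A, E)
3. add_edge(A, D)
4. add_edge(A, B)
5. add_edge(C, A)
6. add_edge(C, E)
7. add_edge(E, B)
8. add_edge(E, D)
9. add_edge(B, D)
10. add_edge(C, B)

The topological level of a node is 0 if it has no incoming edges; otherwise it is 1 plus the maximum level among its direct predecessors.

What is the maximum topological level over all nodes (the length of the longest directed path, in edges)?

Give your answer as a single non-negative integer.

Answer: 4

Derivation:
Op 1: add_edge(C, D). Edges now: 1
Op 2: add_edge(A, E). Edges now: 2
Op 3: add_edge(A, D). Edges now: 3
Op 4: add_edge(A, B). Edges now: 4
Op 5: add_edge(C, A). Edges now: 5
Op 6: add_edge(C, E). Edges now: 6
Op 7: add_edge(E, B). Edges now: 7
Op 8: add_edge(E, D). Edges now: 8
Op 9: add_edge(B, D). Edges now: 9
Op 10: add_edge(C, B). Edges now: 10
Compute levels (Kahn BFS):
  sources (in-degree 0): C
  process C: level=0
    C->A: in-degree(A)=0, level(A)=1, enqueue
    C->B: in-degree(B)=2, level(B)>=1
    C->D: in-degree(D)=3, level(D)>=1
    C->E: in-degree(E)=1, level(E)>=1
  process A: level=1
    A->B: in-degree(B)=1, level(B)>=2
    A->D: in-degree(D)=2, level(D)>=2
    A->E: in-degree(E)=0, level(E)=2, enqueue
  process E: level=2
    E->B: in-degree(B)=0, level(B)=3, enqueue
    E->D: in-degree(D)=1, level(D)>=3
  process B: level=3
    B->D: in-degree(D)=0, level(D)=4, enqueue
  process D: level=4
All levels: A:1, B:3, C:0, D:4, E:2
max level = 4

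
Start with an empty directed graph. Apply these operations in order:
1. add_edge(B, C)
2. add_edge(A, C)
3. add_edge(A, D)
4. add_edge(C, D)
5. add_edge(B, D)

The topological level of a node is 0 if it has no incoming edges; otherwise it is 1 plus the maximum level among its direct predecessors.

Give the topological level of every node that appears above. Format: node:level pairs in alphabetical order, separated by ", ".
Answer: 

Op 1: add_edge(B, C). Edges now: 1
Op 2: add_edge(A, C). Edges now: 2
Op 3: add_edge(A, D). Edges now: 3
Op 4: add_edge(C, D). Edges now: 4
Op 5: add_edge(B, D). Edges now: 5
Compute levels (Kahn BFS):
  sources (in-degree 0): A, B
  process A: level=0
    A->C: in-degree(C)=1, level(C)>=1
    A->D: in-degree(D)=2, level(D)>=1
  process B: level=0
    B->C: in-degree(C)=0, level(C)=1, enqueue
    B->D: in-degree(D)=1, level(D)>=1
  process C: level=1
    C->D: in-degree(D)=0, level(D)=2, enqueue
  process D: level=2
All levels: A:0, B:0, C:1, D:2

Answer: A:0, B:0, C:1, D:2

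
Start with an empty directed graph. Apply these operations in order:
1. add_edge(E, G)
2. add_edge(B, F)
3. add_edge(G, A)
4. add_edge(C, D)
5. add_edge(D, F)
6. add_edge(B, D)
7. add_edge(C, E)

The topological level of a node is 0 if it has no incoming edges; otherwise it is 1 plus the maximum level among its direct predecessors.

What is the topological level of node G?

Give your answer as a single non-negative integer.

Op 1: add_edge(E, G). Edges now: 1
Op 2: add_edge(B, F). Edges now: 2
Op 3: add_edge(G, A). Edges now: 3
Op 4: add_edge(C, D). Edges now: 4
Op 5: add_edge(D, F). Edges now: 5
Op 6: add_edge(B, D). Edges now: 6
Op 7: add_edge(C, E). Edges now: 7
Compute levels (Kahn BFS):
  sources (in-degree 0): B, C
  process B: level=0
    B->D: in-degree(D)=1, level(D)>=1
    B->F: in-degree(F)=1, level(F)>=1
  process C: level=0
    C->D: in-degree(D)=0, level(D)=1, enqueue
    C->E: in-degree(E)=0, level(E)=1, enqueue
  process D: level=1
    D->F: in-degree(F)=0, level(F)=2, enqueue
  process E: level=1
    E->G: in-degree(G)=0, level(G)=2, enqueue
  process F: level=2
  process G: level=2
    G->A: in-degree(A)=0, level(A)=3, enqueue
  process A: level=3
All levels: A:3, B:0, C:0, D:1, E:1, F:2, G:2
level(G) = 2

Answer: 2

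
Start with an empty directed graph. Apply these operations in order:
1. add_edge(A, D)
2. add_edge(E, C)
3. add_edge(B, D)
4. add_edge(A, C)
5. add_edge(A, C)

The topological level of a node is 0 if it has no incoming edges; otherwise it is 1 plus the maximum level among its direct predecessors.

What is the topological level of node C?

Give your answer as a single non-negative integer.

Op 1: add_edge(A, D). Edges now: 1
Op 2: add_edge(E, C). Edges now: 2
Op 3: add_edge(B, D). Edges now: 3
Op 4: add_edge(A, C). Edges now: 4
Op 5: add_edge(A, C) (duplicate, no change). Edges now: 4
Compute levels (Kahn BFS):
  sources (in-degree 0): A, B, E
  process A: level=0
    A->C: in-degree(C)=1, level(C)>=1
    A->D: in-degree(D)=1, level(D)>=1
  process B: level=0
    B->D: in-degree(D)=0, level(D)=1, enqueue
  process E: level=0
    E->C: in-degree(C)=0, level(C)=1, enqueue
  process D: level=1
  process C: level=1
All levels: A:0, B:0, C:1, D:1, E:0
level(C) = 1

Answer: 1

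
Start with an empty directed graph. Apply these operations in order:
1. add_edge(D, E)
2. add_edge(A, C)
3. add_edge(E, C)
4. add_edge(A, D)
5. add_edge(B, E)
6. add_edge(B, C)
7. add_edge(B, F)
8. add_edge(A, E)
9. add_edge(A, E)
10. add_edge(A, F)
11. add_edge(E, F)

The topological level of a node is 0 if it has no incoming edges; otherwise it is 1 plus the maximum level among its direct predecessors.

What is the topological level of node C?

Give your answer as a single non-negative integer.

Answer: 3

Derivation:
Op 1: add_edge(D, E). Edges now: 1
Op 2: add_edge(A, C). Edges now: 2
Op 3: add_edge(E, C). Edges now: 3
Op 4: add_edge(A, D). Edges now: 4
Op 5: add_edge(B, E). Edges now: 5
Op 6: add_edge(B, C). Edges now: 6
Op 7: add_edge(B, F). Edges now: 7
Op 8: add_edge(A, E). Edges now: 8
Op 9: add_edge(A, E) (duplicate, no change). Edges now: 8
Op 10: add_edge(A, F). Edges now: 9
Op 11: add_edge(E, F). Edges now: 10
Compute levels (Kahn BFS):
  sources (in-degree 0): A, B
  process A: level=0
    A->C: in-degree(C)=2, level(C)>=1
    A->D: in-degree(D)=0, level(D)=1, enqueue
    A->E: in-degree(E)=2, level(E)>=1
    A->F: in-degree(F)=2, level(F)>=1
  process B: level=0
    B->C: in-degree(C)=1, level(C)>=1
    B->E: in-degree(E)=1, level(E)>=1
    B->F: in-degree(F)=1, level(F)>=1
  process D: level=1
    D->E: in-degree(E)=0, level(E)=2, enqueue
  process E: level=2
    E->C: in-degree(C)=0, level(C)=3, enqueue
    E->F: in-degree(F)=0, level(F)=3, enqueue
  process C: level=3
  process F: level=3
All levels: A:0, B:0, C:3, D:1, E:2, F:3
level(C) = 3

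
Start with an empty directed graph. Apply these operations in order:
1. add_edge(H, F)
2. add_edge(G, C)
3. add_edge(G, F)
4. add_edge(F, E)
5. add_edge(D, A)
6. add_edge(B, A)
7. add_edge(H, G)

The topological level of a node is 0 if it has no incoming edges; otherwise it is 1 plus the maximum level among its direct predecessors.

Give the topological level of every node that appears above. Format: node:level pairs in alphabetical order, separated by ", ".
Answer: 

Op 1: add_edge(H, F). Edges now: 1
Op 2: add_edge(G, C). Edges now: 2
Op 3: add_edge(G, F). Edges now: 3
Op 4: add_edge(F, E). Edges now: 4
Op 5: add_edge(D, A). Edges now: 5
Op 6: add_edge(B, A). Edges now: 6
Op 7: add_edge(H, G). Edges now: 7
Compute levels (Kahn BFS):
  sources (in-degree 0): B, D, H
  process B: level=0
    B->A: in-degree(A)=1, level(A)>=1
  process D: level=0
    D->A: in-degree(A)=0, level(A)=1, enqueue
  process H: level=0
    H->F: in-degree(F)=1, level(F)>=1
    H->G: in-degree(G)=0, level(G)=1, enqueue
  process A: level=1
  process G: level=1
    G->C: in-degree(C)=0, level(C)=2, enqueue
    G->F: in-degree(F)=0, level(F)=2, enqueue
  process C: level=2
  process F: level=2
    F->E: in-degree(E)=0, level(E)=3, enqueue
  process E: level=3
All levels: A:1, B:0, C:2, D:0, E:3, F:2, G:1, H:0

Answer: A:1, B:0, C:2, D:0, E:3, F:2, G:1, H:0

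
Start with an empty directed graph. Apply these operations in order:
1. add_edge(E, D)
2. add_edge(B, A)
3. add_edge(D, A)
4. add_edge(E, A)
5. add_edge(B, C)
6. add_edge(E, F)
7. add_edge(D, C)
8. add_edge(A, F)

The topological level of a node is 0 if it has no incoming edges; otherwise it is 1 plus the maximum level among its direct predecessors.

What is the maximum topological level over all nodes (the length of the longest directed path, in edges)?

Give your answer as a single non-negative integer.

Op 1: add_edge(E, D). Edges now: 1
Op 2: add_edge(B, A). Edges now: 2
Op 3: add_edge(D, A). Edges now: 3
Op 4: add_edge(E, A). Edges now: 4
Op 5: add_edge(B, C). Edges now: 5
Op 6: add_edge(E, F). Edges now: 6
Op 7: add_edge(D, C). Edges now: 7
Op 8: add_edge(A, F). Edges now: 8
Compute levels (Kahn BFS):
  sources (in-degree 0): B, E
  process B: level=0
    B->A: in-degree(A)=2, level(A)>=1
    B->C: in-degree(C)=1, level(C)>=1
  process E: level=0
    E->A: in-degree(A)=1, level(A)>=1
    E->D: in-degree(D)=0, level(D)=1, enqueue
    E->F: in-degree(F)=1, level(F)>=1
  process D: level=1
    D->A: in-degree(A)=0, level(A)=2, enqueue
    D->C: in-degree(C)=0, level(C)=2, enqueue
  process A: level=2
    A->F: in-degree(F)=0, level(F)=3, enqueue
  process C: level=2
  process F: level=3
All levels: A:2, B:0, C:2, D:1, E:0, F:3
max level = 3

Answer: 3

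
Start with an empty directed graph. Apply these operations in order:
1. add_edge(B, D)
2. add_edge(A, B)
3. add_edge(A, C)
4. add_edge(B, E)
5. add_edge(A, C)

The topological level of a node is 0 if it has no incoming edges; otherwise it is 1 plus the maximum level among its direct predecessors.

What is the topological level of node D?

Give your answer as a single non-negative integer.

Op 1: add_edge(B, D). Edges now: 1
Op 2: add_edge(A, B). Edges now: 2
Op 3: add_edge(A, C). Edges now: 3
Op 4: add_edge(B, E). Edges now: 4
Op 5: add_edge(A, C) (duplicate, no change). Edges now: 4
Compute levels (Kahn BFS):
  sources (in-degree 0): A
  process A: level=0
    A->B: in-degree(B)=0, level(B)=1, enqueue
    A->C: in-degree(C)=0, level(C)=1, enqueue
  process B: level=1
    B->D: in-degree(D)=0, level(D)=2, enqueue
    B->E: in-degree(E)=0, level(E)=2, enqueue
  process C: level=1
  process D: level=2
  process E: level=2
All levels: A:0, B:1, C:1, D:2, E:2
level(D) = 2

Answer: 2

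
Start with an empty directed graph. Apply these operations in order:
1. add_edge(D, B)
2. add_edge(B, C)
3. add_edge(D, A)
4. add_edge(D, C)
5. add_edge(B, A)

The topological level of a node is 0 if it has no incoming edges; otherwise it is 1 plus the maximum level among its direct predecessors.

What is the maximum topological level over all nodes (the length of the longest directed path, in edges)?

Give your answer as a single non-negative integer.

Answer: 2

Derivation:
Op 1: add_edge(D, B). Edges now: 1
Op 2: add_edge(B, C). Edges now: 2
Op 3: add_edge(D, A). Edges now: 3
Op 4: add_edge(D, C). Edges now: 4
Op 5: add_edge(B, A). Edges now: 5
Compute levels (Kahn BFS):
  sources (in-degree 0): D
  process D: level=0
    D->A: in-degree(A)=1, level(A)>=1
    D->B: in-degree(B)=0, level(B)=1, enqueue
    D->C: in-degree(C)=1, level(C)>=1
  process B: level=1
    B->A: in-degree(A)=0, level(A)=2, enqueue
    B->C: in-degree(C)=0, level(C)=2, enqueue
  process A: level=2
  process C: level=2
All levels: A:2, B:1, C:2, D:0
max level = 2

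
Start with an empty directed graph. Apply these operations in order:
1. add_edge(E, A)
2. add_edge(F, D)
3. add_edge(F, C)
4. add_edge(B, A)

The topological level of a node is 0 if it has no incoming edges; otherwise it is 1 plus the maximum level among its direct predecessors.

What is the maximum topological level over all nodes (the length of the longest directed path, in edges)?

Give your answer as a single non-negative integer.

Answer: 1

Derivation:
Op 1: add_edge(E, A). Edges now: 1
Op 2: add_edge(F, D). Edges now: 2
Op 3: add_edge(F, C). Edges now: 3
Op 4: add_edge(B, A). Edges now: 4
Compute levels (Kahn BFS):
  sources (in-degree 0): B, E, F
  process B: level=0
    B->A: in-degree(A)=1, level(A)>=1
  process E: level=0
    E->A: in-degree(A)=0, level(A)=1, enqueue
  process F: level=0
    F->C: in-degree(C)=0, level(C)=1, enqueue
    F->D: in-degree(D)=0, level(D)=1, enqueue
  process A: level=1
  process C: level=1
  process D: level=1
All levels: A:1, B:0, C:1, D:1, E:0, F:0
max level = 1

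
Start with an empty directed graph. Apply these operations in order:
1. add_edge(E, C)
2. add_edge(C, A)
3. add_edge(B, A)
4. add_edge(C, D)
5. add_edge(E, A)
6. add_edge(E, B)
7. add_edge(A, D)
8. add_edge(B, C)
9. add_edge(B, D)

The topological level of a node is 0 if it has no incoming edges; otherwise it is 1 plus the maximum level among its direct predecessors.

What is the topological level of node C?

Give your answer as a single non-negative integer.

Answer: 2

Derivation:
Op 1: add_edge(E, C). Edges now: 1
Op 2: add_edge(C, A). Edges now: 2
Op 3: add_edge(B, A). Edges now: 3
Op 4: add_edge(C, D). Edges now: 4
Op 5: add_edge(E, A). Edges now: 5
Op 6: add_edge(E, B). Edges now: 6
Op 7: add_edge(A, D). Edges now: 7
Op 8: add_edge(B, C). Edges now: 8
Op 9: add_edge(B, D). Edges now: 9
Compute levels (Kahn BFS):
  sources (in-degree 0): E
  process E: level=0
    E->A: in-degree(A)=2, level(A)>=1
    E->B: in-degree(B)=0, level(B)=1, enqueue
    E->C: in-degree(C)=1, level(C)>=1
  process B: level=1
    B->A: in-degree(A)=1, level(A)>=2
    B->C: in-degree(C)=0, level(C)=2, enqueue
    B->D: in-degree(D)=2, level(D)>=2
  process C: level=2
    C->A: in-degree(A)=0, level(A)=3, enqueue
    C->D: in-degree(D)=1, level(D)>=3
  process A: level=3
    A->D: in-degree(D)=0, level(D)=4, enqueue
  process D: level=4
All levels: A:3, B:1, C:2, D:4, E:0
level(C) = 2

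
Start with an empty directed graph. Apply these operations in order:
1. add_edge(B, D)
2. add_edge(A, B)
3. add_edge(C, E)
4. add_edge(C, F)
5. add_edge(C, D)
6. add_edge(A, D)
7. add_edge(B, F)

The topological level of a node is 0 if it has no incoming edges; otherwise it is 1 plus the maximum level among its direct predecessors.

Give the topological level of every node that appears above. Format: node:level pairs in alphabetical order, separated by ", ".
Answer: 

Op 1: add_edge(B, D). Edges now: 1
Op 2: add_edge(A, B). Edges now: 2
Op 3: add_edge(C, E). Edges now: 3
Op 4: add_edge(C, F). Edges now: 4
Op 5: add_edge(C, D). Edges now: 5
Op 6: add_edge(A, D). Edges now: 6
Op 7: add_edge(B, F). Edges now: 7
Compute levels (Kahn BFS):
  sources (in-degree 0): A, C
  process A: level=0
    A->B: in-degree(B)=0, level(B)=1, enqueue
    A->D: in-degree(D)=2, level(D)>=1
  process C: level=0
    C->D: in-degree(D)=1, level(D)>=1
    C->E: in-degree(E)=0, level(E)=1, enqueue
    C->F: in-degree(F)=1, level(F)>=1
  process B: level=1
    B->D: in-degree(D)=0, level(D)=2, enqueue
    B->F: in-degree(F)=0, level(F)=2, enqueue
  process E: level=1
  process D: level=2
  process F: level=2
All levels: A:0, B:1, C:0, D:2, E:1, F:2

Answer: A:0, B:1, C:0, D:2, E:1, F:2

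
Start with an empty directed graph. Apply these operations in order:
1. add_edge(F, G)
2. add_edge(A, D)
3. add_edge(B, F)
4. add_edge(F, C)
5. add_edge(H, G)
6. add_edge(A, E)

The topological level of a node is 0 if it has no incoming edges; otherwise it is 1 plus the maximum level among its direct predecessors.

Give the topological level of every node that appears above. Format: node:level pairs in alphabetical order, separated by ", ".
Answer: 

Op 1: add_edge(F, G). Edges now: 1
Op 2: add_edge(A, D). Edges now: 2
Op 3: add_edge(B, F). Edges now: 3
Op 4: add_edge(F, C). Edges now: 4
Op 5: add_edge(H, G). Edges now: 5
Op 6: add_edge(A, E). Edges now: 6
Compute levels (Kahn BFS):
  sources (in-degree 0): A, B, H
  process A: level=0
    A->D: in-degree(D)=0, level(D)=1, enqueue
    A->E: in-degree(E)=0, level(E)=1, enqueue
  process B: level=0
    B->F: in-degree(F)=0, level(F)=1, enqueue
  process H: level=0
    H->G: in-degree(G)=1, level(G)>=1
  process D: level=1
  process E: level=1
  process F: level=1
    F->C: in-degree(C)=0, level(C)=2, enqueue
    F->G: in-degree(G)=0, level(G)=2, enqueue
  process C: level=2
  process G: level=2
All levels: A:0, B:0, C:2, D:1, E:1, F:1, G:2, H:0

Answer: A:0, B:0, C:2, D:1, E:1, F:1, G:2, H:0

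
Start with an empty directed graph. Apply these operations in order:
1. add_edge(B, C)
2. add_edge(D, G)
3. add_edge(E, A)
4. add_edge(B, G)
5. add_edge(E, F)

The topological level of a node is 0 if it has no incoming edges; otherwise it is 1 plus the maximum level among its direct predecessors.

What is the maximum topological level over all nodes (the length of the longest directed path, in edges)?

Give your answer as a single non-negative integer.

Op 1: add_edge(B, C). Edges now: 1
Op 2: add_edge(D, G). Edges now: 2
Op 3: add_edge(E, A). Edges now: 3
Op 4: add_edge(B, G). Edges now: 4
Op 5: add_edge(E, F). Edges now: 5
Compute levels (Kahn BFS):
  sources (in-degree 0): B, D, E
  process B: level=0
    B->C: in-degree(C)=0, level(C)=1, enqueue
    B->G: in-degree(G)=1, level(G)>=1
  process D: level=0
    D->G: in-degree(G)=0, level(G)=1, enqueue
  process E: level=0
    E->A: in-degree(A)=0, level(A)=1, enqueue
    E->F: in-degree(F)=0, level(F)=1, enqueue
  process C: level=1
  process G: level=1
  process A: level=1
  process F: level=1
All levels: A:1, B:0, C:1, D:0, E:0, F:1, G:1
max level = 1

Answer: 1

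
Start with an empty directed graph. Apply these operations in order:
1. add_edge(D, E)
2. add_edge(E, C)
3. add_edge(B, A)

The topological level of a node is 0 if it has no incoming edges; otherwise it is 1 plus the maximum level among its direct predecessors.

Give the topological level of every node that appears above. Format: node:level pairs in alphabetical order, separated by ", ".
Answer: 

Answer: A:1, B:0, C:2, D:0, E:1

Derivation:
Op 1: add_edge(D, E). Edges now: 1
Op 2: add_edge(E, C). Edges now: 2
Op 3: add_edge(B, A). Edges now: 3
Compute levels (Kahn BFS):
  sources (in-degree 0): B, D
  process B: level=0
    B->A: in-degree(A)=0, level(A)=1, enqueue
  process D: level=0
    D->E: in-degree(E)=0, level(E)=1, enqueue
  process A: level=1
  process E: level=1
    E->C: in-degree(C)=0, level(C)=2, enqueue
  process C: level=2
All levels: A:1, B:0, C:2, D:0, E:1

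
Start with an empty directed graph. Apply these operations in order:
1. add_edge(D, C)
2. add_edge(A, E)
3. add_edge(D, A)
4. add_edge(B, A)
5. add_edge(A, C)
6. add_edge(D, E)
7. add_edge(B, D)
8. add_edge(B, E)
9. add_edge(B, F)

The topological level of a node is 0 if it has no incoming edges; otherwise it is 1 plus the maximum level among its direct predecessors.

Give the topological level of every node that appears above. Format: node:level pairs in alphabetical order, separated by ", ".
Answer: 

Op 1: add_edge(D, C). Edges now: 1
Op 2: add_edge(A, E). Edges now: 2
Op 3: add_edge(D, A). Edges now: 3
Op 4: add_edge(B, A). Edges now: 4
Op 5: add_edge(A, C). Edges now: 5
Op 6: add_edge(D, E). Edges now: 6
Op 7: add_edge(B, D). Edges now: 7
Op 8: add_edge(B, E). Edges now: 8
Op 9: add_edge(B, F). Edges now: 9
Compute levels (Kahn BFS):
  sources (in-degree 0): B
  process B: level=0
    B->A: in-degree(A)=1, level(A)>=1
    B->D: in-degree(D)=0, level(D)=1, enqueue
    B->E: in-degree(E)=2, level(E)>=1
    B->F: in-degree(F)=0, level(F)=1, enqueue
  process D: level=1
    D->A: in-degree(A)=0, level(A)=2, enqueue
    D->C: in-degree(C)=1, level(C)>=2
    D->E: in-degree(E)=1, level(E)>=2
  process F: level=1
  process A: level=2
    A->C: in-degree(C)=0, level(C)=3, enqueue
    A->E: in-degree(E)=0, level(E)=3, enqueue
  process C: level=3
  process E: level=3
All levels: A:2, B:0, C:3, D:1, E:3, F:1

Answer: A:2, B:0, C:3, D:1, E:3, F:1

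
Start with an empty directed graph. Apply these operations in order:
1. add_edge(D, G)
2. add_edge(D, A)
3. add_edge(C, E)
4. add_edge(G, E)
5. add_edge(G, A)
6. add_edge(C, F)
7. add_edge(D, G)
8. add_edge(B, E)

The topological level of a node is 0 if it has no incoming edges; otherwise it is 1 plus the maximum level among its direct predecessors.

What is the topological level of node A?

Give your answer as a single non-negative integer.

Op 1: add_edge(D, G). Edges now: 1
Op 2: add_edge(D, A). Edges now: 2
Op 3: add_edge(C, E). Edges now: 3
Op 4: add_edge(G, E). Edges now: 4
Op 5: add_edge(G, A). Edges now: 5
Op 6: add_edge(C, F). Edges now: 6
Op 7: add_edge(D, G) (duplicate, no change). Edges now: 6
Op 8: add_edge(B, E). Edges now: 7
Compute levels (Kahn BFS):
  sources (in-degree 0): B, C, D
  process B: level=0
    B->E: in-degree(E)=2, level(E)>=1
  process C: level=0
    C->E: in-degree(E)=1, level(E)>=1
    C->F: in-degree(F)=0, level(F)=1, enqueue
  process D: level=0
    D->A: in-degree(A)=1, level(A)>=1
    D->G: in-degree(G)=0, level(G)=1, enqueue
  process F: level=1
  process G: level=1
    G->A: in-degree(A)=0, level(A)=2, enqueue
    G->E: in-degree(E)=0, level(E)=2, enqueue
  process A: level=2
  process E: level=2
All levels: A:2, B:0, C:0, D:0, E:2, F:1, G:1
level(A) = 2

Answer: 2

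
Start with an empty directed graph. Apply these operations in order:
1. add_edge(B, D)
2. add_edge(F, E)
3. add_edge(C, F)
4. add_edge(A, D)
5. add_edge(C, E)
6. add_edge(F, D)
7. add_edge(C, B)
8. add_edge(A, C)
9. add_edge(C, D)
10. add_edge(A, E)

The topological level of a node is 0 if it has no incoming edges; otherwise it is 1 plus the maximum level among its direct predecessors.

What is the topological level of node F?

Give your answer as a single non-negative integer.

Op 1: add_edge(B, D). Edges now: 1
Op 2: add_edge(F, E). Edges now: 2
Op 3: add_edge(C, F). Edges now: 3
Op 4: add_edge(A, D). Edges now: 4
Op 5: add_edge(C, E). Edges now: 5
Op 6: add_edge(F, D). Edges now: 6
Op 7: add_edge(C, B). Edges now: 7
Op 8: add_edge(A, C). Edges now: 8
Op 9: add_edge(C, D). Edges now: 9
Op 10: add_edge(A, E). Edges now: 10
Compute levels (Kahn BFS):
  sources (in-degree 0): A
  process A: level=0
    A->C: in-degree(C)=0, level(C)=1, enqueue
    A->D: in-degree(D)=3, level(D)>=1
    A->E: in-degree(E)=2, level(E)>=1
  process C: level=1
    C->B: in-degree(B)=0, level(B)=2, enqueue
    C->D: in-degree(D)=2, level(D)>=2
    C->E: in-degree(E)=1, level(E)>=2
    C->F: in-degree(F)=0, level(F)=2, enqueue
  process B: level=2
    B->D: in-degree(D)=1, level(D)>=3
  process F: level=2
    F->D: in-degree(D)=0, level(D)=3, enqueue
    F->E: in-degree(E)=0, level(E)=3, enqueue
  process D: level=3
  process E: level=3
All levels: A:0, B:2, C:1, D:3, E:3, F:2
level(F) = 2

Answer: 2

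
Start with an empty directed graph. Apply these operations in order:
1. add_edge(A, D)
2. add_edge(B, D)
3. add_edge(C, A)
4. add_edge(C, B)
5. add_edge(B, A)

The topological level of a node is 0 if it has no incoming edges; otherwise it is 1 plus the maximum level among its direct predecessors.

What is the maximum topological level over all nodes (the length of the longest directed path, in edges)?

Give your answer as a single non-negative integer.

Answer: 3

Derivation:
Op 1: add_edge(A, D). Edges now: 1
Op 2: add_edge(B, D). Edges now: 2
Op 3: add_edge(C, A). Edges now: 3
Op 4: add_edge(C, B). Edges now: 4
Op 5: add_edge(B, A). Edges now: 5
Compute levels (Kahn BFS):
  sources (in-degree 0): C
  process C: level=0
    C->A: in-degree(A)=1, level(A)>=1
    C->B: in-degree(B)=0, level(B)=1, enqueue
  process B: level=1
    B->A: in-degree(A)=0, level(A)=2, enqueue
    B->D: in-degree(D)=1, level(D)>=2
  process A: level=2
    A->D: in-degree(D)=0, level(D)=3, enqueue
  process D: level=3
All levels: A:2, B:1, C:0, D:3
max level = 3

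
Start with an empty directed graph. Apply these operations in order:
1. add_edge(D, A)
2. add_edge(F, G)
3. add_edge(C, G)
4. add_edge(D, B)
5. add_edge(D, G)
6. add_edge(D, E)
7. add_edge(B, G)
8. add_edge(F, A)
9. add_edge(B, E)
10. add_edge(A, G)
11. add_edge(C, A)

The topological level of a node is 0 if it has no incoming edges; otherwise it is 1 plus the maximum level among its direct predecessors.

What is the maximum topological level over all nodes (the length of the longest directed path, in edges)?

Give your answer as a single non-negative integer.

Op 1: add_edge(D, A). Edges now: 1
Op 2: add_edge(F, G). Edges now: 2
Op 3: add_edge(C, G). Edges now: 3
Op 4: add_edge(D, B). Edges now: 4
Op 5: add_edge(D, G). Edges now: 5
Op 6: add_edge(D, E). Edges now: 6
Op 7: add_edge(B, G). Edges now: 7
Op 8: add_edge(F, A). Edges now: 8
Op 9: add_edge(B, E). Edges now: 9
Op 10: add_edge(A, G). Edges now: 10
Op 11: add_edge(C, A). Edges now: 11
Compute levels (Kahn BFS):
  sources (in-degree 0): C, D, F
  process C: level=0
    C->A: in-degree(A)=2, level(A)>=1
    C->G: in-degree(G)=4, level(G)>=1
  process D: level=0
    D->A: in-degree(A)=1, level(A)>=1
    D->B: in-degree(B)=0, level(B)=1, enqueue
    D->E: in-degree(E)=1, level(E)>=1
    D->G: in-degree(G)=3, level(G)>=1
  process F: level=0
    F->A: in-degree(A)=0, level(A)=1, enqueue
    F->G: in-degree(G)=2, level(G)>=1
  process B: level=1
    B->E: in-degree(E)=0, level(E)=2, enqueue
    B->G: in-degree(G)=1, level(G)>=2
  process A: level=1
    A->G: in-degree(G)=0, level(G)=2, enqueue
  process E: level=2
  process G: level=2
All levels: A:1, B:1, C:0, D:0, E:2, F:0, G:2
max level = 2

Answer: 2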